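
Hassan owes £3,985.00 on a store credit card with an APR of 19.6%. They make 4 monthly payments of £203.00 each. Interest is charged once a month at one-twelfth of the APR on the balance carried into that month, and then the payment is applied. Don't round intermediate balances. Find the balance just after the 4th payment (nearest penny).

Monthly rate r = 19.6%/12 = 1.63333% = 0.0163333.
Each month: B ← B·(1+r) − £203.00.
Month 1: interest £65.09; balance after payment £3,847.09.
Month 2: interest £62.84; balance after payment £3,706.92.
Month 3: interest £60.55; balance after payment £3,564.47.
Month 4: interest £58.22; balance after payment £3,419.69.

£3,419.69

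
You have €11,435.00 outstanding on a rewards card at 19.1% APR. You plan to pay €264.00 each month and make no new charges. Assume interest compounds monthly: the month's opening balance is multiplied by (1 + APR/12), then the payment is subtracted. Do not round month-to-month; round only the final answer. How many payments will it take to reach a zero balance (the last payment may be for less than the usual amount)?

75 payments

Monthly rate r = 19.1%/12 = 1.59167% = 0.0159167.
Recurrence: B ← B·(1+r) − €264.00.
Month 1: interest €182.01; balance after payment €11,353.01.
Month 2: interest €180.70; balance after payment €11,269.71.
Closed form: n = −ln(1 − rB₀/P)/ln(1+r) = −ln(0.31058)/ln(1.01592) ≈ 74.048, so the balance reaches zero during payment 75.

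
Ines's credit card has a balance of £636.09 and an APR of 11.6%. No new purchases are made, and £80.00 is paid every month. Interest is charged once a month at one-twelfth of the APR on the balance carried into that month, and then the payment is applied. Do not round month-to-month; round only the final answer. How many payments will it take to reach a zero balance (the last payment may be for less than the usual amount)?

Monthly rate r = 11.6%/12 = 0.966667% = 0.00966667.
Recurrence: B ← B·(1+r) − £80.00.
Month 1: interest £6.15; balance after payment £562.24.
Month 2: interest £5.43; balance after payment £487.67.
Closed form: n = −ln(1 − rB₀/P)/ln(1+r) = −ln(0.92314)/ln(1.00967) ≈ 8.313, so the balance reaches zero during payment 9.

9 months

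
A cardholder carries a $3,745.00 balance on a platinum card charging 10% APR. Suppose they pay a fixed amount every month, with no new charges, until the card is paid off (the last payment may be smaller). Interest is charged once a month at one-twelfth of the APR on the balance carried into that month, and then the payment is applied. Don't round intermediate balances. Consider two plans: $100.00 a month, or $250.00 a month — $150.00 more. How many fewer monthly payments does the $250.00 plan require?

29 fewer payments

Monthly rate r = 10%/12 = 0.833333% = 0.00833333.
At $100.00/mo: n = ⌈−ln(1 − rB₀/P)/ln(1+r)⌉ = 46 payments (last $7.76); total interest = total paid − $3,745.00 = $762.76.
At $250.00/mo: 17 payments (last $16.94); total interest $271.94.
Payments saved = 46 − 17 = 29.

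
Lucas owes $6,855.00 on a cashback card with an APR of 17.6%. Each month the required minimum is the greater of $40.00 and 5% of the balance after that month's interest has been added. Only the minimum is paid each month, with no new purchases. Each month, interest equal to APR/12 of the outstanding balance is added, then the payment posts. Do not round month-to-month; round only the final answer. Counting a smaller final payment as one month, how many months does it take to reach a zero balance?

83 months

Monthly rate r = 17.6%/12 = 1.46667% = 0.0146667.
While 5% of the post-interest balance exceeds $40.00, each month B ← (B·(1+r))·(1 − 0.05), i.e. B shrinks by the factor (1+r)·0.95 = 0.96393.
This holds for months 1–59. Entering month 60 the balance is $784.84; 5% of the post-interest balance is now below $40.00, so the flat $40.00 minimum applies from here.
From month 60 a fixed $40.00 at rate r clears $784.84 in 24 more payments. Total: 59 + 24 = 83 months.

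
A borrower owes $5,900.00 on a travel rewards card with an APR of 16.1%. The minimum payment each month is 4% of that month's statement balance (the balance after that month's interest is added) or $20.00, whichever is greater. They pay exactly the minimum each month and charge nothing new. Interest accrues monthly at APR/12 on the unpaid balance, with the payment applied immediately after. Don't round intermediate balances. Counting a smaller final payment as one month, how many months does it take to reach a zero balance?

121 months

Monthly rate r = 16.1%/12 = 1.34167% = 0.0134167.
While 4% of the post-interest balance exceeds $20.00, each month B ← (B·(1+r))·(1 − 0.04), i.e. B shrinks by the factor (1+r)·0.96 = 0.97288.
This holds for months 1–91. Entering month 92 the balance is $483.33; 4% of the post-interest balance is now below $20.00, so the flat $20.00 minimum applies from here.
From month 92 a fixed $20.00 at rate r clears $483.33 in 30 more payments. Total: 91 + 30 = 121 months.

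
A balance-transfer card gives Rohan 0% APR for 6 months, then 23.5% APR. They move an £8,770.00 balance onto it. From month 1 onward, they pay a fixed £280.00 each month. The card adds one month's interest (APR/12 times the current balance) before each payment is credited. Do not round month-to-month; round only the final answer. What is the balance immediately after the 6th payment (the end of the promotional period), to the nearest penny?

Promo months 1–6 at r₀ = 0%/12 = 0; months 7+ at r₁ = 23.5%/12 = 0.0195833.
After month 6 (no interest yet): B = £8,770.00 − 6·£280.00 = £7,090.00.

£7,090.00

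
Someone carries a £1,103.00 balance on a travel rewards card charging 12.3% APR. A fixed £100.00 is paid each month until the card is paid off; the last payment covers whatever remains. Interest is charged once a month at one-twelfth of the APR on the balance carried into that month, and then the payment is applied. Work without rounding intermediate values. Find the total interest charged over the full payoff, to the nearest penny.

Monthly rate r = 12.3%/12 = 1.025% = 0.01025.
Payoff takes n = ⌈−ln(1 − rB₀/P)/ln(1+r)⌉ = ⌈11.765⌉ = 12 payments; the last is £76.57.
Total paid = 11·£100.00 + £76.57 = £1,176.57.
Total interest = total paid − principal = £1,176.57 − £1,103.00 = £73.57.

£73.57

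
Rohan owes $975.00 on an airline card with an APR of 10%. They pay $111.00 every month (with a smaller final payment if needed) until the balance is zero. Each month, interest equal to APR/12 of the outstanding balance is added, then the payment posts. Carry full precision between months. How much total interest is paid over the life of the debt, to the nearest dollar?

$42

Monthly rate r = 10%/12 = 0.833333% = 0.00833333.
Payoff takes n = ⌈−ln(1 − rB₀/P)/ln(1+r)⌉ = ⌈9.160⌉ = 10 payments; the last is $17.80.
Total paid = 9·$111.00 + $17.80 = $1,016.80.
Total interest = total paid − principal = $1,016.80 − $975.00 = $41.80.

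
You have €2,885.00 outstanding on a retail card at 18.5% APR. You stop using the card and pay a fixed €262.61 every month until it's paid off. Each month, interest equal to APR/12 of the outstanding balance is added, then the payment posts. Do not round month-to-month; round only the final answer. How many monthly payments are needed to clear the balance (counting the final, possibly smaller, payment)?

13 months

Monthly rate r = 18.5%/12 = 1.54167% = 0.0154167.
Recurrence: B ← B·(1+r) − €262.61.
Month 1: interest €44.48; balance after payment €2,666.87.
Month 2: interest €41.11; balance after payment €2,445.37.
Closed form: n = −ln(1 − rB₀/P)/ln(1+r) = −ln(0.83063)/ln(1.01542) ≈ 12.129, so the balance reaches zero during payment 13.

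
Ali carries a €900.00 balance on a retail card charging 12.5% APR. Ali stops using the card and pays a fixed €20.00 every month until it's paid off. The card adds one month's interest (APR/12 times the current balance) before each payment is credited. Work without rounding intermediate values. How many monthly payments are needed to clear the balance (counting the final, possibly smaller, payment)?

Monthly rate r = 12.5%/12 = 1.04167% = 0.0104167.
Recurrence: B ← B·(1+r) − €20.00.
Month 1: interest €9.38; balance after payment €889.38.
Month 2: interest €9.26; balance after payment €878.64.
Closed form: n = −ln(1 − rB₀/P)/ln(1+r) = −ln(0.53125)/ln(1.01042) ≈ 61.038, so the balance reaches zero during payment 62.

62 payments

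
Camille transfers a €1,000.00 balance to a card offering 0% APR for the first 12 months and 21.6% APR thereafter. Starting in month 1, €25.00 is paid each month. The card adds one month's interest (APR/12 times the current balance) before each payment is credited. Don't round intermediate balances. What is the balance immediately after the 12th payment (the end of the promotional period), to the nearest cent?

€700.00

Promo months 1–12 at r₀ = 0%/12 = 0; months 13+ at r₁ = 21.6%/12 = 0.018.
After month 12 (no interest yet): B = €1,000.00 − 12·€25.00 = €700.00.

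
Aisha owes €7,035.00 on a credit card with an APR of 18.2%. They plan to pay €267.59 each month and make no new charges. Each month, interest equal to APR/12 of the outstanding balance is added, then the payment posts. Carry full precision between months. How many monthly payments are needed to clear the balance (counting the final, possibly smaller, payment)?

34 months

Monthly rate r = 18.2%/12 = 1.51667% = 0.0151667.
Recurrence: B ← B·(1+r) − €267.59.
Month 1: interest €106.70; balance after payment €6,874.11.
Month 2: interest €104.26; balance after payment €6,710.77.
Closed form: n = −ln(1 − rB₀/P)/ln(1+r) = −ln(0.60126)/ln(1.01517) ≈ 33.796, so the balance reaches zero during payment 34.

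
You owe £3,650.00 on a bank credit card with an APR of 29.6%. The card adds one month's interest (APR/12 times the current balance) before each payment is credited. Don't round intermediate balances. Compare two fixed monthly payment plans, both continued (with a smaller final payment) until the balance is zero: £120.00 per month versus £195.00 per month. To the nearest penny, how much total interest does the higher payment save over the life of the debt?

Monthly rate r = 29.6%/12 = 2.46667% = 0.0246667.
At £120.00/mo: n = ⌈−ln(1 − rB₀/P)/ln(1+r)⌉ = 57 payments (last £112.54); total interest = total paid − £3,650.00 = £3,182.54.
At £195.00/mo: 26 payments (last £81.99); total interest £1,306.99.
Interest saved = £3,182.54 − £1,306.99 = £1,875.55.

£1,875.55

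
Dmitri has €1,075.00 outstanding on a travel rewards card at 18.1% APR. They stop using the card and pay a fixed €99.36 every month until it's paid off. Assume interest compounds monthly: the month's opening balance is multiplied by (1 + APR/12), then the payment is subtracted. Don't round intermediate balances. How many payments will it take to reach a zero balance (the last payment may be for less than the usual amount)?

Monthly rate r = 18.1%/12 = 1.50833% = 0.0150833.
Recurrence: B ← B·(1+r) − €99.36.
Month 1: interest €16.21; balance after payment €991.85.
Month 2: interest €14.96; balance after payment €907.46.
Closed form: n = −ln(1 − rB₀/P)/ln(1+r) = −ln(0.83681)/ln(1.01508) ≈ 11.900, so the balance reaches zero during payment 12.

12 payments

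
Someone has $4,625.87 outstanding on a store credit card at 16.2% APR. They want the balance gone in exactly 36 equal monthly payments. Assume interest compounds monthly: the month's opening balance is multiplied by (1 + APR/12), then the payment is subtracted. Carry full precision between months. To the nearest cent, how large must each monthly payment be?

$163.09

Monthly rate r = 16.2%/12 = 1.35% = 0.0135.
Level-payment amortization: P = B₀·r / (1 − (1+r)^(−n)) = 4625.87·0.0135 / (1 − 1.0135^(−36)).
Denominator 1 − (1+r)^(−36) = 0.38291514.
P = 62.4492 / 0.38291514 ≈ 163.09.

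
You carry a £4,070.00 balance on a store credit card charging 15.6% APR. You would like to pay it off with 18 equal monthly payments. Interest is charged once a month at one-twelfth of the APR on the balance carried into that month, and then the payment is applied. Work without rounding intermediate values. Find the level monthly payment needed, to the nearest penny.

£255.06

Monthly rate r = 15.6%/12 = 1.3% = 0.013.
Level-payment amortization: P = B₀·r / (1 − (1+r)^(−n)) = 4070.00·0.013 / (1 − 1.013^(−18)).
Denominator 1 − (1+r)^(−18) = 0.207443954.
P = 52.91 / 0.207443954 ≈ 255.06.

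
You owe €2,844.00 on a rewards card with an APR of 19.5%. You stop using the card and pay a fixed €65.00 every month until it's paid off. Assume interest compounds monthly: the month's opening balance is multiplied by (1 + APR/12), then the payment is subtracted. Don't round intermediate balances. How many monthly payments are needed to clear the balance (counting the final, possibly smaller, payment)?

78 payments

Monthly rate r = 19.5%/12 = 1.625% = 0.01625.
Recurrence: B ← B·(1+r) − €65.00.
Month 1: interest €46.22; balance after payment €2,825.22.
Month 2: interest €45.91; balance after payment €2,806.12.
Closed form: n = −ln(1 − rB₀/P)/ln(1+r) = −ln(0.289)/ln(1.01625) ≈ 77.008, so the balance reaches zero during payment 78.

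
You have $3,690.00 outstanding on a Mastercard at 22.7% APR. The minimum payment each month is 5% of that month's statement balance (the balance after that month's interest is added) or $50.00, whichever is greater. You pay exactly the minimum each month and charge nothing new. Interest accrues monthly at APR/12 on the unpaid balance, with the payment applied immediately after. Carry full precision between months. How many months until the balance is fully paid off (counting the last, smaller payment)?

66 months

Monthly rate r = 22.7%/12 = 1.89167% = 0.0189167.
While 5% of the post-interest balance exceeds $50.00, each month B ← (B·(1+r))·(1 − 0.05), i.e. B shrinks by the factor (1+r)·0.95 = 0.96797.
This holds for months 1–41. Entering month 42 the balance is $971.36; 5% of the post-interest balance is now below $50.00, so the flat $50.00 minimum applies from here.
From month 42 a fixed $50.00 at rate r clears $971.36 in 25 more payments. Total: 41 + 25 = 66 months.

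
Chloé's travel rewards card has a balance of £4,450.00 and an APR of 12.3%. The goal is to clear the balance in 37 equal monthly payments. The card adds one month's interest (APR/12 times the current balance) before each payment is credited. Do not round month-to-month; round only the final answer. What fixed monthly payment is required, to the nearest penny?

Monthly rate r = 12.3%/12 = 1.025% = 0.01025.
Level-payment amortization: P = B₀·r / (1 − (1+r)^(−n)) = 4450.00·0.01025 / (1 − 1.01025^(−37)).
Denominator 1 − (1+r)^(−37) = 0.314303058.
P = 45.6125 / 0.314303058 ≈ 145.12.

£145.12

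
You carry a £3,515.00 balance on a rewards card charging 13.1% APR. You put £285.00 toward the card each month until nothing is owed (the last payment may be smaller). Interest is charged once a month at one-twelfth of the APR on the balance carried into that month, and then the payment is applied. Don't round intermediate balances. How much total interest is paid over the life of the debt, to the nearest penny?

£281.18

Monthly rate r = 13.1%/12 = 1.09167% = 0.0109167.
Payoff takes n = ⌈−ln(1 − rB₀/P)/ln(1+r)⌉ = ⌈13.319⌉ = 14 payments; the last is £91.18.
Total paid = 13·£285.00 + £91.18 = £3,796.18.
Total interest = total paid − principal = £3,796.18 − £3,515.00 = £281.18.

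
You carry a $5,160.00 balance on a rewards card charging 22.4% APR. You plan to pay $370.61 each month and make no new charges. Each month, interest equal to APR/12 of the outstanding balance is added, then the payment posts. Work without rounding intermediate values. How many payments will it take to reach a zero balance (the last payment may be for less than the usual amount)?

17 months

Monthly rate r = 22.4%/12 = 1.86667% = 0.0186667.
Recurrence: B ← B·(1+r) − $370.61.
Month 1: interest $96.32; balance after payment $4,885.71.
Month 2: interest $91.20; balance after payment $4,606.30.
Closed form: n = −ln(1 − rB₀/P)/ln(1+r) = −ln(0.7401)/ln(1.01867) ≈ 16.273, so the balance reaches zero during payment 17.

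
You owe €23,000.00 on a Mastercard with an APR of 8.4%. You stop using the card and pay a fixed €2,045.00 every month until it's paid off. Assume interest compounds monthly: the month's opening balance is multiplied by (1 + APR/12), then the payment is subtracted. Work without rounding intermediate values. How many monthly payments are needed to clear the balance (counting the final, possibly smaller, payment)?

12 months

Monthly rate r = 8.4%/12 = 0.7% = 0.007.
Recurrence: B ← B·(1+r) − €2,045.00.
Month 1: interest €161.00; balance after payment €21,116.00.
Month 2: interest €147.81; balance after payment €19,218.81.
Closed form: n = −ln(1 − rB₀/P)/ln(1+r) = −ln(0.92127)/ln(1.007) ≈ 11.755, so the balance reaches zero during payment 12.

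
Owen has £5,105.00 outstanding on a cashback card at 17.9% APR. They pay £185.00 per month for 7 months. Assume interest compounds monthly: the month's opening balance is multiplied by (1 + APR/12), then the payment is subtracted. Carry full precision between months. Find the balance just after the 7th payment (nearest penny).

£4,308.09

Monthly rate r = 17.9%/12 = 1.49167% = 0.0149167.
Each month: B ← B·(1+r) − £185.00.
Month 1: interest £76.15; balance after payment £4,996.15.
Month 2: interest £74.53; balance after payment £4,885.68.
Month 3: interest £72.88; balance after payment £4,773.55.
Month 4: interest £71.21; balance after payment £4,659.76.
Month 5: interest £69.51; balance after payment £4,544.27.
Month 6: interest £67.79; balance after payment £4,427.05.
Month 7: interest £66.04; balance after payment £4,308.09.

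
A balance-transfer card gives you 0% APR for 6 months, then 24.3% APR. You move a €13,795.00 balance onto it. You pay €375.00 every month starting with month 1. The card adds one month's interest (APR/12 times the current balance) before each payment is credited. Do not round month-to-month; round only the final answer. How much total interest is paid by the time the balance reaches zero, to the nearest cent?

€6,724.41

Promo months 1–6 at r₀ = 0%/12 = 0; months 7+ at r₁ = 24.3%/12 = 0.02025.
After month 6 (no interest yet): B = €13,795.00 − 6·€375.00 = €11,545.00.
Then at r₁ with €375.00/mo: n₂ = −ln(1 − r₁·B/P)/ln(1+r₁) ≈ 48.72 → 49 more payments.
Total paid = 54·€375.00 + €269.41 = €20,519.41; interest = €20,519.41 − €13,795.00 = €6,724.41.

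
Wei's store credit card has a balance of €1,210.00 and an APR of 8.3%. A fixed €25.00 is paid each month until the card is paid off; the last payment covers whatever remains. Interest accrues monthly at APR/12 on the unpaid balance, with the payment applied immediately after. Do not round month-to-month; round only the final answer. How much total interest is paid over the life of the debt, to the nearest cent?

€268.42

Monthly rate r = 8.3%/12 = 0.691667% = 0.00691667.
Payoff takes n = ⌈−ln(1 − rB₀/P)/ln(1+r)⌉ = ⌈59.136⌉ = 60 payments; the last is €3.42.
Total paid = 59·€25.00 + €3.42 = €1,478.42.
Total interest = total paid − principal = €1,478.42 − €1,210.00 = €268.42.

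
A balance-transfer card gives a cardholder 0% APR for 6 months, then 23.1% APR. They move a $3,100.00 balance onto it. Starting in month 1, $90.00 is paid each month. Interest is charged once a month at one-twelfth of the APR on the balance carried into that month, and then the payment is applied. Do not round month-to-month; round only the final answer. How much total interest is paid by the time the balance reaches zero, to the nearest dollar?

Promo months 1–6 at r₀ = 0%/12 = 0; months 7+ at r₁ = 23.1%/12 = 0.01925.
After month 6 (no interest yet): B = $3,100.00 − 6·$90.00 = $2,560.00.
Then at r₁ with $90.00/mo: n₂ = −ln(1 − r₁·B/P)/ln(1+r₁) ≈ 41.59 → 42 more payments.
Total paid = 47·$90.00 + $53.74 = $4,283.74; interest = $4,283.74 − $3,100.00 = $1,183.74.

$1,184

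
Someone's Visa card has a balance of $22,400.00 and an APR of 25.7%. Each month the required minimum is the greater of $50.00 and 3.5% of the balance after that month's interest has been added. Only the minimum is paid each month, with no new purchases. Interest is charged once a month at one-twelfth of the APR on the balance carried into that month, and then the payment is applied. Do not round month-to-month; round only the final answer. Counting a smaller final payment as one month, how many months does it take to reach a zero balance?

236 months

Monthly rate r = 25.7%/12 = 2.14167% = 0.0214167.
While 3.5% of the post-interest balance exceeds $50.00, each month B ← (B·(1+r))·(1 − 0.035), i.e. B shrinks by the factor (1+r)·0.965 = 0.98567.
This holds for months 1–193. Entering month 194 the balance is $1,380.98; 3.5% of the post-interest balance is now below $50.00, so the flat $50.00 minimum applies from here.
From month 194 a fixed $50.00 at rate r clears $1,380.98 in 43 more payments. Total: 193 + 43 = 236 months.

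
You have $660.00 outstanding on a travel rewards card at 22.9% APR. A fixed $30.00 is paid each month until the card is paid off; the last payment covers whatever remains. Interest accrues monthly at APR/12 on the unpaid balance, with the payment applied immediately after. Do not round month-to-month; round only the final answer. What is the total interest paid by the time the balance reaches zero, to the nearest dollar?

$204

Monthly rate r = 22.9%/12 = 1.90833% = 0.0190833.
Payoff takes n = ⌈−ln(1 − rB₀/P)/ln(1+r)⌉ = ⌈28.801⌉ = 29 payments; the last is $24.07.
Total paid = 28·$30.00 + $24.07 = $864.07.
Total interest = total paid − principal = $864.07 − $660.00 = $204.07.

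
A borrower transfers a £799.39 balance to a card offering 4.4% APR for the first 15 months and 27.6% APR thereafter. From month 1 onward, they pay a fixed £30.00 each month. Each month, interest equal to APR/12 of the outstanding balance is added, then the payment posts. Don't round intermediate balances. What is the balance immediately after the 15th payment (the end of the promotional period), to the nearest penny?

Promo months 1–15 at r₀ = 4.4%/12 = 0.00366667; months 16+ at r₁ = 27.6%/12 = 0.023.
After month 15: iterate B ← B·(1+r₀) − £30.00 for 15 months → £382.77.

£382.77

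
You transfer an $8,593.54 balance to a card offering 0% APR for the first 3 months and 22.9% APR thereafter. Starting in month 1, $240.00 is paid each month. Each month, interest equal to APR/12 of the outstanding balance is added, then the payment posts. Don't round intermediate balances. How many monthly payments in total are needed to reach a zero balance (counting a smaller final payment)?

Promo months 1–3 at r₀ = 0%/12 = 0; months 4+ at r₁ = 22.9%/12 = 0.0190833.
After month 3 (no interest yet): B = $8,593.54 − 3·$240.00 = $7,873.54.
Then at r₁ with $240.00/mo: n₂ = −ln(1 − r₁·B/P)/ln(1+r₁) ≈ 52.04 → 53 more payments.

56 payments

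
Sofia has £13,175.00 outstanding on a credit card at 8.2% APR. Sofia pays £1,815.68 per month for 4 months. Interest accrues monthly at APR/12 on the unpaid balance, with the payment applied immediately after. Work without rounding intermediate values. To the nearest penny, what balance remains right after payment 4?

£6,201.32

Monthly rate r = 8.2%/12 = 0.683333% = 0.00683333.
Each month: B ← B·(1+r) − £1,815.68.
Month 1: interest £90.03; balance after payment £11,449.35.
Month 2: interest £78.24; balance after payment £9,711.91.
Month 3: interest £66.36; balance after payment £7,962.59.
Month 4: interest £54.41; balance after payment £6,201.32.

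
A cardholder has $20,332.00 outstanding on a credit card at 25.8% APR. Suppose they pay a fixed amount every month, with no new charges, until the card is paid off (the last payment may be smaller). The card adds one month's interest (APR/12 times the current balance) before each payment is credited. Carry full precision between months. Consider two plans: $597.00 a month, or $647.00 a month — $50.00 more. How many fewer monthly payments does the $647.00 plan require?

Monthly rate r = 25.8%/12 = 2.15% = 0.0215.
At $597.00/mo: n = ⌈−ln(1 − rB₀/P)/ln(1+r)⌉ = 62 payments (last $561.82); total interest = total paid − $20,332.00 = $16,646.82.
At $647.00/mo: 53 payments (last $601.01); total interest $13,913.01.
Payments saved = 62 − 53 = 9.

9 fewer payments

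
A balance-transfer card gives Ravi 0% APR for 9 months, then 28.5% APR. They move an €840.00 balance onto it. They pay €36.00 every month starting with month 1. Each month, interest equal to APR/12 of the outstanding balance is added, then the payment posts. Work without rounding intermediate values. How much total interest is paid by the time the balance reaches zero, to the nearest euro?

€122

Promo months 1–9 at r₀ = 0%/12 = 0; months 10+ at r₁ = 28.5%/12 = 0.02375.
After month 9 (no interest yet): B = €840.00 − 9·€36.00 = €516.00.
Then at r₁ with €36.00/mo: n₂ = −ln(1 − r₁·B/P)/ln(1+r₁) ≈ 17.73 → 18 more payments.
Total paid = 26·€36.00 + €26.34 = €962.34; interest = €962.34 − €840.00 = €122.34.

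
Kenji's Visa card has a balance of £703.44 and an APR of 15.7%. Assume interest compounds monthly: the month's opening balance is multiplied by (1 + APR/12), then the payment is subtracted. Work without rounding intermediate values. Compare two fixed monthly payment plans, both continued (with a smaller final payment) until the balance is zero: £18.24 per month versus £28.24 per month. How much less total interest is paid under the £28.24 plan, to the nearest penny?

Monthly rate r = 15.7%/12 = 1.30833% = 0.0130833.
At £18.24/mo: n = ⌈−ln(1 − rB₀/P)/ln(1+r)⌉ = 55 payments (last £0.58); total interest = total paid − £703.44 = £282.10.
At £28.24/mo: 31 payments (last £9.64); total interest £153.40.
Interest saved = £282.10 − £153.40 = £128.70.

£128.70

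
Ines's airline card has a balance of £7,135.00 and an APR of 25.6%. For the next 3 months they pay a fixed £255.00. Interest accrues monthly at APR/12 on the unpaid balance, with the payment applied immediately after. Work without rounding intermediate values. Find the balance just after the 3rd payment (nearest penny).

Monthly rate r = 25.6%/12 = 2.13333% = 0.0213333.
Each month: B ← B·(1+r) − £255.00.
Month 1: interest £152.21; balance after payment £7,032.21.
Month 2: interest £150.02; balance after payment £6,927.23.
Month 3: interest £147.78; balance after payment £6,820.01.

£6,820.01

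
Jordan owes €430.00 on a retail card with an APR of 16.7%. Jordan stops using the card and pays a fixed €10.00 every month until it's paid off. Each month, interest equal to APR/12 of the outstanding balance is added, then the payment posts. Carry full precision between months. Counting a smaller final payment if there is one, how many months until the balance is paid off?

Monthly rate r = 16.7%/12 = 1.39167% = 0.0139167.
Recurrence: B ← B·(1+r) − €10.00.
Month 1: interest €5.98; balance after payment €425.98.
Month 2: interest €5.93; balance after payment €421.91.
Closed form: n = −ln(1 − rB₀/P)/ln(1+r) = −ln(0.40158)/ln(1.01392) ≈ 66.012, so the balance reaches zero during payment 67.

67 payments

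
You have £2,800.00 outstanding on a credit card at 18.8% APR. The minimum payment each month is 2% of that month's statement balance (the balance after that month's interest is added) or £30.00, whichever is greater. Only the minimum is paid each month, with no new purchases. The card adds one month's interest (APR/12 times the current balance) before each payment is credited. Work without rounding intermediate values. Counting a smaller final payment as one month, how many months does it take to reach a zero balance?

233 months

Monthly rate r = 18.8%/12 = 1.56667% = 0.0156667.
While 2% of the post-interest balance exceeds £30.00, each month B ← (B·(1+r))·(1 − 0.02), i.e. B shrinks by the factor (1+r)·0.98 = 0.99535.
This holds for months 1–138. Entering month 139 the balance is £1,472.39; 2% of the post-interest balance is now below £30.00, so the flat £30.00 minimum applies from here.
From month 139 a fixed £30.00 at rate r clears £1,472.39 in 95 more payments. Total: 138 + 95 = 233 months.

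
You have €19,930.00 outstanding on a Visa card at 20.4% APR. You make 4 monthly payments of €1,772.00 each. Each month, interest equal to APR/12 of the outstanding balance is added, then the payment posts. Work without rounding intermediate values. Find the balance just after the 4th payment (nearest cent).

Monthly rate r = 20.4%/12 = 1.7% = 0.017.
Each month: B ← B·(1+r) − €1,772.00.
Month 1: interest €338.81; balance after payment €18,496.81.
Month 2: interest €314.45; balance after payment €17,039.26.
Month 3: interest €289.67; balance after payment €15,556.92.
Month 4: interest €264.47; balance after payment €14,049.39.

€14,049.39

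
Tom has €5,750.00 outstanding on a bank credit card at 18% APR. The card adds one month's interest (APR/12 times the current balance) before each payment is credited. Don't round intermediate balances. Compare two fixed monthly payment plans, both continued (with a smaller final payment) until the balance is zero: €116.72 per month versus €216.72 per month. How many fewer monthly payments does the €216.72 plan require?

Monthly rate r = 18%/12 = 1.5% = 0.015.
At €116.72/mo: n = ⌈−ln(1 − rB₀/P)/ln(1+r)⌉ = 91 payments (last €24.13); total interest = total paid − €5,750.00 = €4,778.93.
At €216.72/mo: 35 payments (last €18.32); total interest €1,636.80.
Payments saved = 91 − 35 = 56.

56 fewer payments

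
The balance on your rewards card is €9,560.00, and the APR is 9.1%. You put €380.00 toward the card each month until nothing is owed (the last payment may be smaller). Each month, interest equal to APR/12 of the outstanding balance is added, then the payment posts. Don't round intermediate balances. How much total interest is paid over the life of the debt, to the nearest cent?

Monthly rate r = 9.1%/12 = 0.758333% = 0.00758333.
Payoff takes n = ⌈−ln(1 − rB₀/P)/ln(1+r)⌉ = ⌈28.020⌉ = 29 payments; the last is €7.73.
Total paid = 28·€380.00 + €7.73 = €10,647.73.
Total interest = total paid − principal = €10,647.73 − €9,560.00 = €1,087.73.

€1,087.73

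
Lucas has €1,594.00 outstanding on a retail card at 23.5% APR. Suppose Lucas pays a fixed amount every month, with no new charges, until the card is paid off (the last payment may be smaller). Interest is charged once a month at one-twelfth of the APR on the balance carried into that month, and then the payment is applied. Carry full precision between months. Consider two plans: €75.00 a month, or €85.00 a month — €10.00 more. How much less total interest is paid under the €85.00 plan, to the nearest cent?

€75.43

Monthly rate r = 23.5%/12 = 1.95833% = 0.0195833.
At €75.00/mo: n = ⌈−ln(1 − rB₀/P)/ln(1+r)⌉ = 28 payments (last €56.51); total interest = total paid − €1,594.00 = €487.51.
At €85.00/mo: 24 payments (last €51.08); total interest €412.08.
Interest saved = €487.51 − €412.08 = €75.43.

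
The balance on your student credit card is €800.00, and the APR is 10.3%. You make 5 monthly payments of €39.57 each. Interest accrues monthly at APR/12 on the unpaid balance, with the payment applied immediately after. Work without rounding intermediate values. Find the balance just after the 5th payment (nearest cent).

€633.65

Monthly rate r = 10.3%/12 = 0.858333% = 0.00858333.
Each month: B ← B·(1+r) − €39.57.
Month 1: interest €6.87; balance after payment €767.30.
Month 2: interest €6.59; balance after payment €734.31.
Month 3: interest €6.30; balance after payment €701.05.
Month 4: interest €6.02; balance after payment €667.49.
Month 5: interest €5.73; balance after payment €633.65.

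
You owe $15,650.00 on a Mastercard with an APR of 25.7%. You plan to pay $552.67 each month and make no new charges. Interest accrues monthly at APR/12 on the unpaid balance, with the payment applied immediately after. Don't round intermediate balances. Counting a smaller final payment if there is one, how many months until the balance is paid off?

Monthly rate r = 25.7%/12 = 2.14167% = 0.0214167.
Recurrence: B ← B·(1+r) − $552.67.
Month 1: interest $335.17; balance after payment $15,432.50.
Month 2: interest $330.51; balance after payment $15,210.34.
Closed form: n = −ln(1 − rB₀/P)/ln(1+r) = −ln(0.39354)/ln(1.02142) ≈ 44.009, so the balance reaches zero during payment 45.

45 months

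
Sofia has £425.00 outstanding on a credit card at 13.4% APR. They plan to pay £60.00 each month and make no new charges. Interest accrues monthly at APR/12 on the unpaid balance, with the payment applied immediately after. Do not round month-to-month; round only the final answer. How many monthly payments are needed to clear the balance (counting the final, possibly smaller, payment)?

8 payments

Monthly rate r = 13.4%/12 = 1.11667% = 0.0111667.
Recurrence: B ← B·(1+r) − £60.00.
Month 1: interest £4.75; balance after payment £369.75.
Month 2: interest £4.13; balance after payment £313.87.
Closed form: n = −ln(1 − rB₀/P)/ln(1+r) = −ln(0.9209)/ln(1.01117) ≈ 7.420, so the balance reaches zero during payment 8.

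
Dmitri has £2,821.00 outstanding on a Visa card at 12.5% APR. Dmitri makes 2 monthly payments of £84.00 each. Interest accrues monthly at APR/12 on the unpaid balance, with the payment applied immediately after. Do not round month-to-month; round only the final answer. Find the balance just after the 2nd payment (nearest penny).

£2,711.20

Monthly rate r = 12.5%/12 = 1.04167% = 0.0104167.
Each month: B ← B·(1+r) − £84.00.
Month 1: interest £29.39; balance after payment £2,766.39.
Month 2: interest £28.82; balance after payment £2,711.20.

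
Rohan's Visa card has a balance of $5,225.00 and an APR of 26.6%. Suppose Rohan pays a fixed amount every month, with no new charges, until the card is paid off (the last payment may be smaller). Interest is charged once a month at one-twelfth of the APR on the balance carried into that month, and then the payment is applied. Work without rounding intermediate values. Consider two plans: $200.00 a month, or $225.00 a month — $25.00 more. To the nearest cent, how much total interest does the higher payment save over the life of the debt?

Monthly rate r = 26.6%/12 = 2.21667% = 0.0221667.
At $200.00/mo: n = ⌈−ln(1 − rB₀/P)/ln(1+r)⌉ = 40 payments (last $94.62); total interest = total paid − $5,225.00 = $2,669.62.
At $225.00/mo: 33 payments (last $220.94); total interest $2,195.94.
Interest saved = $2,669.62 − $2,195.94 = $473.68.

$473.68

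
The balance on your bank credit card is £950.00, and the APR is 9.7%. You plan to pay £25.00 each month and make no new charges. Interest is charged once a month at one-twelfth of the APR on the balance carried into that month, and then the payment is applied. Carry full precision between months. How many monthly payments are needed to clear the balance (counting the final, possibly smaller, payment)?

Monthly rate r = 9.7%/12 = 0.808333% = 0.00808333.
Recurrence: B ← B·(1+r) − £25.00.
Month 1: interest £7.68; balance after payment £932.68.
Month 2: interest £7.54; balance after payment £915.22.
Closed form: n = −ln(1 − rB₀/P)/ln(1+r) = −ln(0.69283)/ln(1.00808) ≈ 45.581, so the balance reaches zero during payment 46.

46 months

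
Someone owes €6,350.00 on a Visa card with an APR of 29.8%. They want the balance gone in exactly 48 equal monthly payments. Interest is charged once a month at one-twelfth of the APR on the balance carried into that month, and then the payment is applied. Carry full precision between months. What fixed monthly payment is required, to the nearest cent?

€227.90

Monthly rate r = 29.8%/12 = 2.48333% = 0.0248333.
Level-payment amortization: P = B₀·r / (1 − (1+r)^(−n)) = 6350.00·0.0248333 / (1 − 1.02483^(−48)).
Denominator 1 − (1+r)^(−48) = 0.691933587.
P = 157.692 / 0.691933587 ≈ 227.90.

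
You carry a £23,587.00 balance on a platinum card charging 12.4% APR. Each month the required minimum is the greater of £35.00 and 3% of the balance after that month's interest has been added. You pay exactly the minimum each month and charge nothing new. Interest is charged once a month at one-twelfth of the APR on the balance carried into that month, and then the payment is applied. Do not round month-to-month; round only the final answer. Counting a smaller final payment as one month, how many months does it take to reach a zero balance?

191 months

Monthly rate r = 12.4%/12 = 1.03333% = 0.0103333.
While 3% of the post-interest balance exceeds £35.00, each month B ← (B·(1+r))·(1 − 0.03), i.e. B shrinks by the factor (1+r)·0.97 = 0.98002.
This holds for months 1–150. Entering month 151 the balance is £1,143.23; 3% of the post-interest balance is now below £35.00, so the flat £35.00 minimum applies from here.
From month 151 a fixed £35.00 at rate r clears £1,143.23 in 41 more payments. Total: 150 + 41 = 191 months.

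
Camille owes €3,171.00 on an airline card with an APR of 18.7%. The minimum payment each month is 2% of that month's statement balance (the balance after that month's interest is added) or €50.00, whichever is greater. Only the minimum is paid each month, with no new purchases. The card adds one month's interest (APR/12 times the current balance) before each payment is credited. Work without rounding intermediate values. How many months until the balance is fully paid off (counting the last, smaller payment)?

Monthly rate r = 18.7%/12 = 1.55833% = 0.0155833.
While 2% of the post-interest balance exceeds €50.00, each month B ← (B·(1+r))·(1 − 0.02), i.e. B shrinks by the factor (1+r)·0.98 = 0.99527.
This holds for months 1–54. Entering month 55 the balance is €2,454.96; 2% of the post-interest balance is now below €50.00, so the flat €50.00 minimum applies from here.
From month 55 a fixed €50.00 at rate r clears €2,454.96 in 94 more payments. Total: 54 + 94 = 148 months.

148 months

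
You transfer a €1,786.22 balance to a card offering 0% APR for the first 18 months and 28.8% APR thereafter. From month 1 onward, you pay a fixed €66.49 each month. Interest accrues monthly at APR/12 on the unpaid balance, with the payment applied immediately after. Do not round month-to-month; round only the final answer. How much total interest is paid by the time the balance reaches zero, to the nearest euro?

€81

Promo months 1–18 at r₀ = 0%/12 = 0; months 19+ at r₁ = 28.8%/12 = 0.024.
After month 18 (no interest yet): B = €1,786.22 − 18·€66.49 = €589.40.
Then at r₁ with €66.49/mo: n₂ = −ln(1 − r₁·B/P)/ln(1+r₁) ≈ 10.09 → 11 more payments.
Total paid = 28·€66.49 + €5.79 = €1,867.51; interest = €1,867.51 − €1,786.22 = €81.29.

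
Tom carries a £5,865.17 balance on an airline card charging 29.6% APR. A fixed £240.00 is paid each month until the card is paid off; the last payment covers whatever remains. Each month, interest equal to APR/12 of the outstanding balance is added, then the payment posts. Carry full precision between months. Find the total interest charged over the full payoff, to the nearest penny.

Monthly rate r = 29.6%/12 = 2.46667% = 0.0246667.
Payoff takes n = ⌈−ln(1 − rB₀/P)/ln(1+r)⌉ = ⌈37.892⌉ = 38 payments; the last is £214.46.
Total paid = 37·£240.00 + £214.46 = £9,094.46.
Total interest = total paid − principal = £9,094.46 − £5,865.17 = £3,229.29.

£3,229.29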